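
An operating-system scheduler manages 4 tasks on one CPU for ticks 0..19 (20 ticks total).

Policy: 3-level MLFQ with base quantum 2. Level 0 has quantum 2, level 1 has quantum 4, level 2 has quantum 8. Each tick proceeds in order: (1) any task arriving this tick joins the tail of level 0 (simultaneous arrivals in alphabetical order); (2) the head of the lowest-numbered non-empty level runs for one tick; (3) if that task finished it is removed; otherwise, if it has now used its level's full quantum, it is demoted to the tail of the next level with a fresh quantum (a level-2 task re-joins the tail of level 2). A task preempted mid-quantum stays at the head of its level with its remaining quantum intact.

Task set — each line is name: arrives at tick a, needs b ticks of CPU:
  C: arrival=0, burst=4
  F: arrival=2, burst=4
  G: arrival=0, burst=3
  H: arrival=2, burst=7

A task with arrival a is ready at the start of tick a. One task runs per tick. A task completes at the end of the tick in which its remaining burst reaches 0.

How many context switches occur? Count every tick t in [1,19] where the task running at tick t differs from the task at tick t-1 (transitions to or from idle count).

context switches = 8

t=0: L0/L1/L2 = CG/-/- → run C
t=1: L0/L1/L2 = CG/-/- → run C
t=2: L0/L1/L2 = GFH/C/- → run G
t=3: L0/L1/L2 = GFH/C/- → run G
t=4: L0/L1/L2 = FH/CG/- → run F
t=5: L0/L1/L2 = FH/CG/- → run F
t=6: L0/L1/L2 = H/CGF/- → run H
t=7: L0/L1/L2 = H/CGF/- → run H
t=8: L0/L1/L2 = -/CGFH/- → run C
t=9: L0/L1/L2 = -/CGFH/- → run C
t=10: L0/L1/L2 = -/GFH/- → run G
t=11: L0/L1/L2 = -/FH/- → run F
t=12: L0/L1/L2 = -/FH/- → run F
t=13: L0/L1/L2 = -/H/- → run H
t=14: L0/L1/L2 = -/H/- → run H
t=15: L0/L1/L2 = -/H/- → run H
t=16: L0/L1/L2 = -/H/- → run H
t=17: L0/L1/L2 = -/-/H → run H
t=18: (idle)
t=19: (idle)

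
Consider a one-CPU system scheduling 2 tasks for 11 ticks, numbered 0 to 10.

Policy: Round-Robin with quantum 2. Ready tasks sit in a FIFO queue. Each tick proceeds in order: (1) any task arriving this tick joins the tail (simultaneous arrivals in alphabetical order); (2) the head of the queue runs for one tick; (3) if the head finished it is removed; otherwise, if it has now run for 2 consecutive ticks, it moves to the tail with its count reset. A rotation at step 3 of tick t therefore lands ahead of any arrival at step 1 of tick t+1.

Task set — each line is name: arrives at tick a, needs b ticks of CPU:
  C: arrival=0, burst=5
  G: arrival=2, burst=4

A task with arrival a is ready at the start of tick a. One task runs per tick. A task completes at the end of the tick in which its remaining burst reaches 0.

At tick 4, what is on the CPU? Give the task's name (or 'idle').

running at tick 4 = G

t=0: queue=[C] q_used=0 → run C
t=1: queue=[C] q_used=1 → run C
t=2: queue=[C,G] q_used=0 → run C
t=3: queue=[C,G] q_used=1 → run C
t=4: queue=[G,C] q_used=0 → run G
t=5: queue=[G,C] q_used=1 → run G
t=6: queue=[C,G] q_used=0 → run C
t=7: queue=[G] q_used=0 → run G
t=8: queue=[G] q_used=1 → run G
t=9: (idle)
t=10: (idle)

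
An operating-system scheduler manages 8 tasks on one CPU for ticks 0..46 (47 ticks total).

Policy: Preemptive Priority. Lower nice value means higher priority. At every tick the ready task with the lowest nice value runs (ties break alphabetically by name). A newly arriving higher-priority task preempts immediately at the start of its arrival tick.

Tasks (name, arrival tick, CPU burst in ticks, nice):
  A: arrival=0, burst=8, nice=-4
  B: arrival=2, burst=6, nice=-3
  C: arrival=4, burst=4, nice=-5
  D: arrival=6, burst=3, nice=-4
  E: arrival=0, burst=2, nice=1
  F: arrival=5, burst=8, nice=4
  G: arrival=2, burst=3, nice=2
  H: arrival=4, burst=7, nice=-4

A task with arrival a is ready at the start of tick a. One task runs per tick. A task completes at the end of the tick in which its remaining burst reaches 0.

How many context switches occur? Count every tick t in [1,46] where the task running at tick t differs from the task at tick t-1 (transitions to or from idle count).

t=0: ready={A,E} → run A
t=1: ready={A,E} → run A
t=2: ready={A,B,E,G} → run A
t=3: ready={A,B,E,G} → run A
t=4: ready={A,B,C,E,G,H} → run C
t=5: ready={A,B,C,E,F,G,H} → run C
t=6: ready={A,B,C,D,E,F,G,H} → run C
t=7: ready={A,B,C,D,E,F,G,H} → run C
t=8: ready={A,B,D,E,F,G,H} → run A
t=9: ready={A,B,D,E,F,G,H} → run A
t=10: ready={A,B,D,E,F,G,H} → run A
t=11: ready={A,B,D,E,F,G,H} → run A
t=12: ready={B,D,E,F,G,H} → run D
t=13: ready={B,D,E,F,G,H} → run D
t=14: ready={B,D,E,F,G,H} → run D
t=15: ready={B,E,F,G,H} → run H
t=16: ready={B,E,F,G,H} → run H
t=17: ready={B,E,F,G,H} → run H
t=18: ready={B,E,F,G,H} → run H
t=19: ready={B,E,F,G,H} → run H
t=20: ready={B,E,F,G,H} → run H
t=21: ready={B,E,F,G,H} → run H
t=22: ready={B,E,F,G} → run B
t=23: ready={B,E,F,G} → run B
t=24: ready={B,E,F,G} → run B
t=25: ready={B,E,F,G} → run B
t=26: ready={B,E,F,G} → run B
t=27: ready={B,E,F,G} → run B
t=28: ready={E,F,G} → run E
t=29: ready={E,F,G} → run E
t=30: ready={F,G} → run G
t=31: ready={F,G} → run G
t=32: ready={F,G} → run G
t=33: ready={F} → run F
t=34: ready={F} → run F
t=35: ready={F} → run F
t=36: ready={F} → run F
t=37: ready={F} → run F
t=38: ready={F} → run F
t=39: ready={F} → run F
t=40: ready={F} → run F
t=41: (idle)
t=42: (idle)
t=43: (idle)
t=44: (idle)
t=45: (idle)
t=46: (idle)

context switches = 9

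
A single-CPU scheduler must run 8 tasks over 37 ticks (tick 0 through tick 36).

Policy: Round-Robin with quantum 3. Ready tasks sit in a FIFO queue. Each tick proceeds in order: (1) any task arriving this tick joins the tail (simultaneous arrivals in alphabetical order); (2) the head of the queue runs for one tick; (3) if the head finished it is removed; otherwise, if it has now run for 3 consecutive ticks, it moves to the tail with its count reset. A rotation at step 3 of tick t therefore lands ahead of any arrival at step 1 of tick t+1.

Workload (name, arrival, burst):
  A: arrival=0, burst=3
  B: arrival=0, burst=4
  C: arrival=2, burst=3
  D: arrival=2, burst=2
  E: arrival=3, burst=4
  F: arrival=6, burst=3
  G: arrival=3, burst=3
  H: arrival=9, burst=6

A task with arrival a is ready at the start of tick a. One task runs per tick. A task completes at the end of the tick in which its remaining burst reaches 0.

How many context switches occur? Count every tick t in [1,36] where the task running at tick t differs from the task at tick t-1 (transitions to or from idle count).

context switches = 11

t=0: queue=[A,B] q_used=0 → run A
t=1: queue=[A,B] q_used=1 → run A
t=2: queue=[A,B,C,D] q_used=2 → run A
t=3: queue=[B,C,D,E,G] q_used=0 → run B
t=4: queue=[B,C,D,E,G] q_used=1 → run B
t=5: queue=[B,C,D,E,G] q_used=2 → run B
t=6: queue=[C,D,E,G,B,F] q_used=0 → run C
t=7: queue=[C,D,E,G,B,F] q_used=1 → run C
t=8: queue=[C,D,E,G,B,F] q_used=2 → run C
t=9: queue=[D,E,G,B,F,H] q_used=0 → run D
t=10: queue=[D,E,G,B,F,H] q_used=1 → run D
t=11: queue=[E,G,B,F,H] q_used=0 → run E
t=12: queue=[E,G,B,F,H] q_used=1 → run E
t=13: queue=[E,G,B,F,H] q_used=2 → run E
t=14: queue=[G,B,F,H,E] q_used=0 → run G
t=15: queue=[G,B,F,H,E] q_used=1 → run G
t=16: queue=[G,B,F,H,E] q_used=2 → run G
t=17: queue=[B,F,H,E] q_used=0 → run B
t=18: queue=[F,H,E] q_used=0 → run F
t=19: queue=[F,H,E] q_used=1 → run F
t=20: queue=[F,H,E] q_used=2 → run F
t=21: queue=[H,E] q_used=0 → run H
t=22: queue=[H,E] q_used=1 → run H
t=23: queue=[H,E] q_used=2 → run H
t=24: queue=[E,H] q_used=0 → run E
t=25: queue=[H] q_used=0 → run H
t=26: queue=[H] q_used=1 → run H
t=27: queue=[H] q_used=2 → run H
t=28: (idle)
t=29: (idle)
t=30: (idle)
t=31: (idle)
t=32: (idle)
t=33: (idle)
t=34: (idle)
t=35: (idle)
t=36: (idle)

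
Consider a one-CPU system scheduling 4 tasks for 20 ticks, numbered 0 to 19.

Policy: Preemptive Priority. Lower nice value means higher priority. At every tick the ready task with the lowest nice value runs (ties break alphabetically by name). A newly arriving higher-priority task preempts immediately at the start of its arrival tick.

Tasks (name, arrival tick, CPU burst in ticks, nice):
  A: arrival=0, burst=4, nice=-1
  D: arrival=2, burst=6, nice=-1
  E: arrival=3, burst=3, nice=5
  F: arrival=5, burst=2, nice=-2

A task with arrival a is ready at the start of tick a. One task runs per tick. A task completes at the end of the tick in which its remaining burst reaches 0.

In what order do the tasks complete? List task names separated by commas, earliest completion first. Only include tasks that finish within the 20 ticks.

completion order = A, F, D, E

t=0: ready={A} → run A
t=1: ready={A} → run A
t=2: ready={A,D} → run A
t=3: ready={A,D,E} → run A
t=4: ready={D,E} → run D
t=5: ready={D,E,F} → run F
t=6: ready={D,E,F} → run F
t=7: ready={D,E} → run D
t=8: ready={D,E} → run D
t=9: ready={D,E} → run D
t=10: ready={D,E} → run D
t=11: ready={D,E} → run D
t=12: ready={E} → run E
t=13: ready={E} → run E
t=14: ready={E} → run E
t=15: (idle)
t=16: (idle)
t=17: (idle)
t=18: (idle)
t=19: (idle)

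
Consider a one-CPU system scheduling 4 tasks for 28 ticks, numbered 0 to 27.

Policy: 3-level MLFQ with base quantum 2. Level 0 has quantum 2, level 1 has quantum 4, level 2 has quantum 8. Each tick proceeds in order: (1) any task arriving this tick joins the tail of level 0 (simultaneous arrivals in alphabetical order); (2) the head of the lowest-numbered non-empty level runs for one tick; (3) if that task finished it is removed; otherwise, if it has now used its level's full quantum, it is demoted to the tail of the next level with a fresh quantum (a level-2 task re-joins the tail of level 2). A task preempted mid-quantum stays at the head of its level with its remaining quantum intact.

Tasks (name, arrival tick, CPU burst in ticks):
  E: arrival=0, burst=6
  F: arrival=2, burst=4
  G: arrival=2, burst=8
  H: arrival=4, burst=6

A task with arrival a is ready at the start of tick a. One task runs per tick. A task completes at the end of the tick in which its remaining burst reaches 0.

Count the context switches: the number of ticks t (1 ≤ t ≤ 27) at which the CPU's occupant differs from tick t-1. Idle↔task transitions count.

context switches = 9

t=0: L0/L1/L2 = E/-/- → run E
t=1: L0/L1/L2 = E/-/- → run E
t=2: L0/L1/L2 = FG/E/- → run F
t=3: L0/L1/L2 = FG/E/- → run F
t=4: L0/L1/L2 = GH/EF/- → run G
t=5: L0/L1/L2 = GH/EF/- → run G
t=6: L0/L1/L2 = H/EFG/- → run H
t=7: L0/L1/L2 = H/EFG/- → run H
t=8: L0/L1/L2 = -/EFGH/- → run E
t=9: L0/L1/L2 = -/EFGH/- → run E
t=10: L0/L1/L2 = -/EFGH/- → run E
t=11: L0/L1/L2 = -/EFGH/- → run E
t=12: L0/L1/L2 = -/FGH/- → run F
t=13: L0/L1/L2 = -/FGH/- → run F
t=14: L0/L1/L2 = -/GH/- → run G
t=15: L0/L1/L2 = -/GH/- → run G
t=16: L0/L1/L2 = -/GH/- → run G
t=17: L0/L1/L2 = -/GH/- → run G
t=18: L0/L1/L2 = -/H/G → run H
t=19: L0/L1/L2 = -/H/G → run H
t=20: L0/L1/L2 = -/H/G → run H
t=21: L0/L1/L2 = -/H/G → run H
t=22: L0/L1/L2 = -/-/G → run G
t=23: L0/L1/L2 = -/-/G → run G
t=24: (idle)
t=25: (idle)
t=26: (idle)
t=27: (idle)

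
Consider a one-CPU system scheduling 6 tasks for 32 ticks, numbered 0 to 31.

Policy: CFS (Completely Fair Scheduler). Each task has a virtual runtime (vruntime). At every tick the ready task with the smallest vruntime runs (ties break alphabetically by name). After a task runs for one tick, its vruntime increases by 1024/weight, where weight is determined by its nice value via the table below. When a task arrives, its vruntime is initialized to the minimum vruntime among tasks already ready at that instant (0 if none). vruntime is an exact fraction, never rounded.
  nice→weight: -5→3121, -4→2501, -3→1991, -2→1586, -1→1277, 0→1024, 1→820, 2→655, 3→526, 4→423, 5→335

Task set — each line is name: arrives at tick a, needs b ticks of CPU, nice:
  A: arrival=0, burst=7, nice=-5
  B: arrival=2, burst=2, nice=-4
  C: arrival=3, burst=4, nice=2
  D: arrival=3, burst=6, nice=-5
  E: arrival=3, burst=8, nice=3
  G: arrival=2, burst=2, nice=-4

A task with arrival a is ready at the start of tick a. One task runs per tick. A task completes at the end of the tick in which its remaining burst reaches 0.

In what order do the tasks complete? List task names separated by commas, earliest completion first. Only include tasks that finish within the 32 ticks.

completion order = B, G, A, D, C, E

t=0: vr[A=0] → run A
t=1: vr[A=1024/3121] → run A
t=2: vr[A=2048/3121 B=2048/3121 G=2048/3121] → run A
t=3: vr[A=3072/3121 B=2048/3121 C=2048/3121 D=2048/3121 E=2048/3121 G=2048/3121] → run B
t=4: vr[A=3072/3121 B=8317952/7805621 C=2048/3121 D=2048/3121 E=2048/3121 G=2048/3121] → run C
t=5: vr[A=3072/3121 B=8317952/7805621 C=4537344/2044255 D=2048/3121 E=2048/3121 G=2048/3121] → run D
t=6: vr[A=3072/3121 B=8317952/7805621 C=4537344/2044255 D=3072/3121 E=2048/3121 G=2048/3121] → run E
t=7: vr[A=3072/3121 B=8317952/7805621 C=4537344/2044255 D=3072/3121 E=2136576/820823 G=2048/3121] → run G
t=8: vr[A=3072/3121 B=8317952/7805621 C=4537344/2044255 D=3072/3121 E=2136576/820823 G=8317952/7805621] → run A
t=9: vr[A=4096/3121 B=8317952/7805621 C=4537344/2044255 D=3072/3121 E=2136576/820823 G=8317952/7805621] → run D
t=10: vr[A=4096/3121 B=8317952/7805621 C=4537344/2044255 D=4096/3121 E=2136576/820823 G=8317952/7805621] → run B
t=11: vr[A=4096/3121 C=4537344/2044255 D=4096/3121 E=2136576/820823 G=8317952/7805621] → run G
t=12: vr[A=4096/3121 C=4537344/2044255 D=4096/3121 E=2136576/820823] → run A
t=13: vr[A=5120/3121 C=4537344/2044255 D=4096/3121 E=2136576/820823] → run D
t=14: vr[A=5120/3121 C=4537344/2044255 D=5120/3121 E=2136576/820823] → run A
t=15: vr[A=6144/3121 C=4537344/2044255 D=5120/3121 E=2136576/820823] → run D
t=16: vr[A=6144/3121 C=4537344/2044255 D=6144/3121 E=2136576/820823] → run A
t=17: vr[C=4537344/2044255 D=6144/3121 E=2136576/820823] → run D
t=18: vr[C=4537344/2044255 D=7168/3121 E=2136576/820823] → run C
t=19: vr[C=7733248/2044255 D=7168/3121 E=2136576/820823] → run D
t=20: vr[C=7733248/2044255 E=2136576/820823] → run E
t=21: vr[C=7733248/2044255 E=3734528/820823] → run C
t=22: vr[C=10929152/2044255 E=3734528/820823] → run E
t=23: vr[C=10929152/2044255 E=5332480/820823] → run C
t=24: vr[E=5332480/820823] → run E
t=25: vr[E=6930432/820823] → run E
t=26: vr[E=8528384/820823] → run E
t=27: vr[E=10126336/820823] → run E
t=28: vr[E=11724288/820823] → run E
t=29: (idle)
t=30: (idle)
t=31: (idle)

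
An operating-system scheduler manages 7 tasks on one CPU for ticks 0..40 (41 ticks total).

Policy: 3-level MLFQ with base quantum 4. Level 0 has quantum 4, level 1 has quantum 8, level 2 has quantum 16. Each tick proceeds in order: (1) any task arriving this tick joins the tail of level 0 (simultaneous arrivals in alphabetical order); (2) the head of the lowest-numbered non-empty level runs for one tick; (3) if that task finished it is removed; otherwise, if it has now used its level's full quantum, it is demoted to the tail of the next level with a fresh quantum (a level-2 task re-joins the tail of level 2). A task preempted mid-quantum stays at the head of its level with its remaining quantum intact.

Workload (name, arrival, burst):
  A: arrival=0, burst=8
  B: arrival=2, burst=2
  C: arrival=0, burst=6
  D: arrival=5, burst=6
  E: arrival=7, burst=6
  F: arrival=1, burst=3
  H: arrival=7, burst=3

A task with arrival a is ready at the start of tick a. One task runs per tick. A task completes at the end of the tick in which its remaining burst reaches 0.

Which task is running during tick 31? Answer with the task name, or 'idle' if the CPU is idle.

running at tick 31 = D

t=0: L0/L1/L2 = AC/-/- → run A
t=1: L0/L1/L2 = ACF/-/- → run A
t=2: L0/L1/L2 = ACFB/-/- → run A
t=3: L0/L1/L2 = ACFB/-/- → run A
t=4: L0/L1/L2 = CFB/A/- → run C
t=5: L0/L1/L2 = CFBD/A/- → run C
t=6: L0/L1/L2 = CFBD/A/- → run C
t=7: L0/L1/L2 = CFBDEH/A/- → run C
t=8: L0/L1/L2 = FBDEH/AC/- → run F
t=9: L0/L1/L2 = FBDEH/AC/- → run F
t=10: L0/L1/L2 = FBDEH/AC/- → run F
t=11: L0/L1/L2 = BDEH/AC/- → run B
t=12: L0/L1/L2 = BDEH/AC/- → run B
t=13: L0/L1/L2 = DEH/AC/- → run D
t=14: L0/L1/L2 = DEH/AC/- → run D
t=15: L0/L1/L2 = DEH/AC/- → run D
t=16: L0/L1/L2 = DEH/AC/- → run D
t=17: L0/L1/L2 = EH/ACD/- → run E
t=18: L0/L1/L2 = EH/ACD/- → run E
t=19: L0/L1/L2 = EH/ACD/- → run E
t=20: L0/L1/L2 = EH/ACD/- → run E
t=21: L0/L1/L2 = H/ACDE/- → run H
t=22: L0/L1/L2 = H/ACDE/- → run H
t=23: L0/L1/L2 = H/ACDE/- → run H
t=24: L0/L1/L2 = -/ACDE/- → run A
t=25: L0/L1/L2 = -/ACDE/- → run A
t=26: L0/L1/L2 = -/ACDE/- → run A
t=27: L0/L1/L2 = -/ACDE/- → run A
t=28: L0/L1/L2 = -/CDE/- → run C
t=29: L0/L1/L2 = -/CDE/- → run C
t=30: L0/L1/L2 = -/DE/- → run D
t=31: L0/L1/L2 = -/DE/- → run D
t=32: L0/L1/L2 = -/E/- → run E
t=33: L0/L1/L2 = -/E/- → run E
t=34: (idle)
t=35: (idle)
t=36: (idle)
t=37: (idle)
t=38: (idle)
t=39: (idle)
t=40: (idle)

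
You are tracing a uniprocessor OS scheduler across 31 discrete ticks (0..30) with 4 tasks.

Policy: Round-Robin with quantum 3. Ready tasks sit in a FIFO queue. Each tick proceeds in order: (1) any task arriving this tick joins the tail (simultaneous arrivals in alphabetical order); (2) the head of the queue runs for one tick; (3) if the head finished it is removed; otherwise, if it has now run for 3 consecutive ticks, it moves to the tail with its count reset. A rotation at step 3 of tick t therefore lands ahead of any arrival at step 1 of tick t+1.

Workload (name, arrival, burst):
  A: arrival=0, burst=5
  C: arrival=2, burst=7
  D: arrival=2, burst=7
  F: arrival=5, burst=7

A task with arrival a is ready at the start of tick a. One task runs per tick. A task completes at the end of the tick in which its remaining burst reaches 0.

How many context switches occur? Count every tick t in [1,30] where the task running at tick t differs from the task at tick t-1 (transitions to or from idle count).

t=0: queue=[A] q_used=0 → run A
t=1: queue=[A] q_used=1 → run A
t=2: queue=[A,C,D] q_used=2 → run A
t=3: queue=[C,D,A] q_used=0 → run C
t=4: queue=[C,D,A] q_used=1 → run C
t=5: queue=[C,D,A,F] q_used=2 → run C
t=6: queue=[D,A,F,C] q_used=0 → run D
t=7: queue=[D,A,F,C] q_used=1 → run D
t=8: queue=[D,A,F,C] q_used=2 → run D
t=9: queue=[A,F,C,D] q_used=0 → run A
t=10: queue=[A,F,C,D] q_used=1 → run A
t=11: queue=[F,C,D] q_used=0 → run F
t=12: queue=[F,C,D] q_used=1 → run F
t=13: queue=[F,C,D] q_used=2 → run F
t=14: queue=[C,D,F] q_used=0 → run C
t=15: queue=[C,D,F] q_used=1 → run C
t=16: queue=[C,D,F] q_used=2 → run C
t=17: queue=[D,F,C] q_used=0 → run D
t=18: queue=[D,F,C] q_used=1 → run D
t=19: queue=[D,F,C] q_used=2 → run D
t=20: queue=[F,C,D] q_used=0 → run F
t=21: queue=[F,C,D] q_used=1 → run F
t=22: queue=[F,C,D] q_used=2 → run F
t=23: queue=[C,D,F] q_used=0 → run C
t=24: queue=[D,F] q_used=0 → run D
t=25: queue=[F] q_used=0 → run F
t=26: (idle)
t=27: (idle)
t=28: (idle)
t=29: (idle)
t=30: (idle)

context switches = 11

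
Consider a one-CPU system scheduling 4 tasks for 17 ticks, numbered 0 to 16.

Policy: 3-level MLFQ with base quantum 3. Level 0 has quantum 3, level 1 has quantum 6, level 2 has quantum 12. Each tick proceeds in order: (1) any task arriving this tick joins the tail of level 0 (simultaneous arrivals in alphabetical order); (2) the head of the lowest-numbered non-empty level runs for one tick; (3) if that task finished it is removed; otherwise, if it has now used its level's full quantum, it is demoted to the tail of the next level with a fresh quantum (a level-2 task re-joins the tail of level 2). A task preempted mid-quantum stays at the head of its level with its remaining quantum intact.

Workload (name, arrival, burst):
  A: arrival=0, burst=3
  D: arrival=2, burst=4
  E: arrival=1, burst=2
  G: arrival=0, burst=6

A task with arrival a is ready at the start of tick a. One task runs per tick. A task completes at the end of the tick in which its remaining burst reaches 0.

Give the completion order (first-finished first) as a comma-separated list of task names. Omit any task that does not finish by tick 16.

t=0: L0/L1/L2 = AG/-/- → run A
t=1: L0/L1/L2 = AGE/-/- → run A
t=2: L0/L1/L2 = AGED/-/- → run A
t=3: L0/L1/L2 = GED/-/- → run G
t=4: L0/L1/L2 = GED/-/- → run G
t=5: L0/L1/L2 = GED/-/- → run G
t=6: L0/L1/L2 = ED/G/- → run E
t=7: L0/L1/L2 = ED/G/- → run E
t=8: L0/L1/L2 = D/G/- → run D
t=9: L0/L1/L2 = D/G/- → run D
t=10: L0/L1/L2 = D/G/- → run D
t=11: L0/L1/L2 = -/GD/- → run G
t=12: L0/L1/L2 = -/GD/- → run G
t=13: L0/L1/L2 = -/GD/- → run G
t=14: L0/L1/L2 = -/D/- → run D
t=15: (idle)
t=16: (idle)

completion order = A, E, G, D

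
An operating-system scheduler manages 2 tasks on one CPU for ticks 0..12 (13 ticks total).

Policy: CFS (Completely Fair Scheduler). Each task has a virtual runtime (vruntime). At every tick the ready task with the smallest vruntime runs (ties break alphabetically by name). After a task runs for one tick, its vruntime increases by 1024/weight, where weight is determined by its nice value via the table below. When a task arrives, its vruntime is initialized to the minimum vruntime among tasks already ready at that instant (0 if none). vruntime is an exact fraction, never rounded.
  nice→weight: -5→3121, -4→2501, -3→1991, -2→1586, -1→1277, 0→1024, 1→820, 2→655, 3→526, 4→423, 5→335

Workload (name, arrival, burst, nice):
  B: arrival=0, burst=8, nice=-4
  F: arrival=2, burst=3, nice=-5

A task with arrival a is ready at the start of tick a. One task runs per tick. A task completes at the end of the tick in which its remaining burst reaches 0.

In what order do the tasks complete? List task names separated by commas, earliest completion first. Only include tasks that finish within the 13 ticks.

completion order = F, B

t=0: vr[B=0] → run B
t=1: vr[B=1024/2501] → run B
t=2: vr[B=2048/2501 F=2048/2501] → run B
t=3: vr[B=3072/2501 F=2048/2501] → run F
t=4: vr[B=3072/2501 F=8952832/7805621] → run F
t=5: vr[B=3072/2501 F=11513856/7805621] → run B
t=6: vr[B=4096/2501 F=11513856/7805621] → run F
t=7: vr[B=4096/2501] → run B
t=8: vr[B=5120/2501] → run B
t=9: vr[B=6144/2501] → run B
t=10: vr[B=7168/2501] → run B
t=11: (idle)
t=12: (idle)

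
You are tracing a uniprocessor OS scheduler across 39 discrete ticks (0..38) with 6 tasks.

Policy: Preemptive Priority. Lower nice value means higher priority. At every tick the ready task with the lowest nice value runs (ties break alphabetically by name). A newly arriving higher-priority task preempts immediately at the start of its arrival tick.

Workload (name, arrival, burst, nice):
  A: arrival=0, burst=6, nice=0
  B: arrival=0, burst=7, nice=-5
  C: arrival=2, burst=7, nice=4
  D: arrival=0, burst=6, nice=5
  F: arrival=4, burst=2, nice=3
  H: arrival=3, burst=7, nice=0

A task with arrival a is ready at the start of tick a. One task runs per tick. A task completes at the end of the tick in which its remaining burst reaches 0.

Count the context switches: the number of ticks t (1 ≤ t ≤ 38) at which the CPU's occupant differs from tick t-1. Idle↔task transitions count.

context switches = 6

t=0: ready={A,B,D} → run B
t=1: ready={A,B,D} → run B
t=2: ready={A,B,C,D} → run B
t=3: ready={A,B,C,D,H} → run B
t=4: ready={A,B,C,D,F,H} → run B
t=5: ready={A,B,C,D,F,H} → run B
t=6: ready={A,B,C,D,F,H} → run B
t=7: ready={A,C,D,F,H} → run A
t=8: ready={A,C,D,F,H} → run A
t=9: ready={A,C,D,F,H} → run A
t=10: ready={A,C,D,F,H} → run A
t=11: ready={A,C,D,F,H} → run A
t=12: ready={A,C,D,F,H} → run A
t=13: ready={C,D,F,H} → run H
t=14: ready={C,D,F,H} → run H
t=15: ready={C,D,F,H} → run H
t=16: ready={C,D,F,H} → run H
t=17: ready={C,D,F,H} → run H
t=18: ready={C,D,F,H} → run H
t=19: ready={C,D,F,H} → run H
t=20: ready={C,D,F} → run F
t=21: ready={C,D,F} → run F
t=22: ready={C,D} → run C
t=23: ready={C,D} → run C
t=24: ready={C,D} → run C
t=25: ready={C,D} → run C
t=26: ready={C,D} → run C
t=27: ready={C,D} → run C
t=28: ready={C,D} → run C
t=29: ready={D} → run D
t=30: ready={D} → run D
t=31: ready={D} → run D
t=32: ready={D} → run D
t=33: ready={D} → run D
t=34: ready={D} → run D
t=35: (idle)
t=36: (idle)
t=37: (idle)
t=38: (idle)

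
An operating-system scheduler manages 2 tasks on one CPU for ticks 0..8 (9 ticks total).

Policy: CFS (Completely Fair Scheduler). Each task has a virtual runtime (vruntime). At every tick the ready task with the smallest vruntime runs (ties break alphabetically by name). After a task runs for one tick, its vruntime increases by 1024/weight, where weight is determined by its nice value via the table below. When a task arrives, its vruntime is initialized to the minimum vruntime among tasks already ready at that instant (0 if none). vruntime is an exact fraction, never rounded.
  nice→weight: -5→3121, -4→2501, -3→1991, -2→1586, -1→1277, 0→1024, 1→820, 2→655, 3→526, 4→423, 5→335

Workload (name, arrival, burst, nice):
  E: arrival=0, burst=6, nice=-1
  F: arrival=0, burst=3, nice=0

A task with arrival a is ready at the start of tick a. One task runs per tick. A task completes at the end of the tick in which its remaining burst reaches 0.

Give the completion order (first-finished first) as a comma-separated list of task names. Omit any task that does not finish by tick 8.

t=0: vr[E=0 F=0] → run E
t=1: vr[E=1024/1277 F=0] → run F
t=2: vr[E=1024/1277 F=1] → run E
t=3: vr[E=2048/1277 F=1] → run F
t=4: vr[E=2048/1277 F=2] → run E
t=5: vr[E=3072/1277 F=2] → run F
t=6: vr[E=3072/1277] → run E
t=7: vr[E=4096/1277] → run E
t=8: vr[E=5120/1277] → run E

completion order = F, E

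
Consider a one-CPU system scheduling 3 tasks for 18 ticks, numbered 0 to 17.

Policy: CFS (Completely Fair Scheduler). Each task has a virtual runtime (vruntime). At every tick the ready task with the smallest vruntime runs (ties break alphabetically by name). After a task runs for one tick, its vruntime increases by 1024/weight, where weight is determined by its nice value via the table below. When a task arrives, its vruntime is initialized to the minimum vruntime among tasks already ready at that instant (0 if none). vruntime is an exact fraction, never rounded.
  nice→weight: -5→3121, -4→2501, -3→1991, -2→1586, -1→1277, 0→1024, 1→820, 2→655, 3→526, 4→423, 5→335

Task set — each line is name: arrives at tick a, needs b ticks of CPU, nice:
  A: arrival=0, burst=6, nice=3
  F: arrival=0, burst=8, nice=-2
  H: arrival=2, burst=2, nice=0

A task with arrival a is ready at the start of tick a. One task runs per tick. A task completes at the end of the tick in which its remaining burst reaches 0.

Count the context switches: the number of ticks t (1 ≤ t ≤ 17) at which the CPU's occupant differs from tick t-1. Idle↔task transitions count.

context switches = 11

t=0: vr[A=0 F=0] → run A
t=1: vr[A=512/263 F=0] → run F
t=2: vr[A=512/263 F=512/793 H=512/793] → run F
t=3: vr[A=512/263 F=1024/793 H=512/793] → run H
t=4: vr[A=512/263 F=1024/793 H=1305/793] → run F
t=5: vr[A=512/263 F=1536/793 H=1305/793] → run H
t=6: vr[A=512/263 F=1536/793] → run F
t=7: vr[A=512/263 F=2048/793] → run A
t=8: vr[A=1024/263 F=2048/793] → run F
t=9: vr[A=1024/263 F=2560/793] → run F
t=10: vr[A=1024/263 F=3072/793] → run F
t=11: vr[A=1024/263 F=3584/793] → run A
t=12: vr[A=1536/263 F=3584/793] → run F
t=13: vr[A=1536/263] → run A
t=14: vr[A=2048/263] → run A
t=15: vr[A=2560/263] → run A
t=16: (idle)
t=17: (idle)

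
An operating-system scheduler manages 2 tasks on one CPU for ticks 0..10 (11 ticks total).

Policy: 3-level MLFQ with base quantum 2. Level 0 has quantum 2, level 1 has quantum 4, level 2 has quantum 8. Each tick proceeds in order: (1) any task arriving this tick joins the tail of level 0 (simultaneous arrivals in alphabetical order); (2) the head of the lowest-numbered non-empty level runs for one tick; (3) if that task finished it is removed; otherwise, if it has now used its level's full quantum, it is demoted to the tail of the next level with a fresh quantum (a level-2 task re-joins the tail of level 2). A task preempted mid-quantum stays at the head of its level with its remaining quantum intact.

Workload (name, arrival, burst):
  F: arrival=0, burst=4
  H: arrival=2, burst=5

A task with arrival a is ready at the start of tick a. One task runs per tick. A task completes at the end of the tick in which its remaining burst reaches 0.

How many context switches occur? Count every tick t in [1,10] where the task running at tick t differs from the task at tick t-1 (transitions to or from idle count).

t=0: L0/L1/L2 = F/-/- → run F
t=1: L0/L1/L2 = F/-/- → run F
t=2: L0/L1/L2 = H/F/- → run H
t=3: L0/L1/L2 = H/F/- → run H
t=4: L0/L1/L2 = -/FH/- → run F
t=5: L0/L1/L2 = -/FH/- → run F
t=6: L0/L1/L2 = -/H/- → run H
t=7: L0/L1/L2 = -/H/- → run H
t=8: L0/L1/L2 = -/H/- → run H
t=9: (idle)
t=10: (idle)

context switches = 4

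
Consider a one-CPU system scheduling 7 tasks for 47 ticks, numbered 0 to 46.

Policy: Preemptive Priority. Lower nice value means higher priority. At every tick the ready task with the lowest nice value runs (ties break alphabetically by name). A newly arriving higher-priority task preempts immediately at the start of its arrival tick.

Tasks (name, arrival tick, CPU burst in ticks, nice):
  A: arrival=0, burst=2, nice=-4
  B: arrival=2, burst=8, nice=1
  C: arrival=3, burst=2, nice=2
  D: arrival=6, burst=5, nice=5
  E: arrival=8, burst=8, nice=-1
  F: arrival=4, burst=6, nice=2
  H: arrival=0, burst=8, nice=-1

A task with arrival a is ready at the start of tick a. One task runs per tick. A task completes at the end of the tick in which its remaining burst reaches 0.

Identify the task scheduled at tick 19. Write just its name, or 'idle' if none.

t=0: ready={A,H} → run A
t=1: ready={A,H} → run A
t=2: ready={B,H} → run H
t=3: ready={B,C,H} → run H
t=4: ready={B,C,F,H} → run H
t=5: ready={B,C,F,H} → run H
t=6: ready={B,C,D,F,H} → run H
t=7: ready={B,C,D,F,H} → run H
t=8: ready={B,C,D,E,F,H} → run E
t=9: ready={B,C,D,E,F,H} → run E
t=10: ready={B,C,D,E,F,H} → run E
t=11: ready={B,C,D,E,F,H} → run E
t=12: ready={B,C,D,E,F,H} → run E
t=13: ready={B,C,D,E,F,H} → run E
t=14: ready={B,C,D,E,F,H} → run E
t=15: ready={B,C,D,E,F,H} → run E
t=16: ready={B,C,D,F,H} → run H
t=17: ready={B,C,D,F,H} → run H
t=18: ready={B,C,D,F} → run B
t=19: ready={B,C,D,F} → run B
t=20: ready={B,C,D,F} → run B
t=21: ready={B,C,D,F} → run B
t=22: ready={B,C,D,F} → run B
t=23: ready={B,C,D,F} → run B
t=24: ready={B,C,D,F} → run B
t=25: ready={B,C,D,F} → run B
t=26: ready={C,D,F} → run C
t=27: ready={C,D,F} → run C
t=28: ready={D,F} → run F
t=29: ready={D,F} → run F
t=30: ready={D,F} → run F
t=31: ready={D,F} → run F
t=32: ready={D,F} → run F
t=33: ready={D,F} → run F
t=34: ready={D} → run D
t=35: ready={D} → run D
t=36: ready={D} → run D
t=37: ready={D} → run D
t=38: ready={D} → run D
t=39: (idle)
t=40: (idle)
t=41: (idle)
t=42: (idle)
t=43: (idle)
t=44: (idle)
t=45: (idle)
t=46: (idle)

running at tick 19 = B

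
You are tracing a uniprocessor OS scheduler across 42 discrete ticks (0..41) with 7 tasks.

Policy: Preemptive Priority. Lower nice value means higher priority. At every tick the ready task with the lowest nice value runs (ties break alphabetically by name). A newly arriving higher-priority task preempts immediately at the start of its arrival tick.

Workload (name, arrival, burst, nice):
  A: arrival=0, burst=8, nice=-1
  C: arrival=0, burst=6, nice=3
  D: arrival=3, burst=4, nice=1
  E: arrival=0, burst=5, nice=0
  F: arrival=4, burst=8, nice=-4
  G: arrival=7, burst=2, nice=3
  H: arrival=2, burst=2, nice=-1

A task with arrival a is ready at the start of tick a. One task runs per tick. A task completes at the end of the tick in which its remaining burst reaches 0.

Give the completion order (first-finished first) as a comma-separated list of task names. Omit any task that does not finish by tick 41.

t=0: ready={A,C,E} → run A
t=1: ready={A,C,E} → run A
t=2: ready={A,C,E,H} → run A
t=3: ready={A,C,D,E,H} → run A
t=4: ready={A,C,D,E,F,H} → run F
t=5: ready={A,C,D,E,F,H} → run F
t=6: ready={A,C,D,E,F,H} → run F
t=7: ready={A,C,D,E,F,G,H} → run F
t=8: ready={A,C,D,E,F,G,H} → run F
t=9: ready={A,C,D,E,F,G,H} → run F
t=10: ready={A,C,D,E,F,G,H} → run F
t=11: ready={A,C,D,E,F,G,H} → run F
t=12: ready={A,C,D,E,G,H} → run A
t=13: ready={A,C,D,E,G,H} → run A
t=14: ready={A,C,D,E,G,H} → run A
t=15: ready={A,C,D,E,G,H} → run A
t=16: ready={C,D,E,G,H} → run H
t=17: ready={C,D,E,G,H} → run H
t=18: ready={C,D,E,G} → run E
t=19: ready={C,D,E,G} → run E
t=20: ready={C,D,E,G} → run E
t=21: ready={C,D,E,G} → run E
t=22: ready={C,D,E,G} → run E
t=23: ready={C,D,G} → run D
t=24: ready={C,D,G} → run D
t=25: ready={C,D,G} → run D
t=26: ready={C,D,G} → run D
t=27: ready={C,G} → run C
t=28: ready={C,G} → run C
t=29: ready={C,G} → run C
t=30: ready={C,G} → run C
t=31: ready={C,G} → run C
t=32: ready={C,G} → run C
t=33: ready={G} → run G
t=34: ready={G} → run G
t=35: (idle)
t=36: (idle)
t=37: (idle)
t=38: (idle)
t=39: (idle)
t=40: (idle)
t=41: (idle)

completion order = F, A, H, E, D, C, G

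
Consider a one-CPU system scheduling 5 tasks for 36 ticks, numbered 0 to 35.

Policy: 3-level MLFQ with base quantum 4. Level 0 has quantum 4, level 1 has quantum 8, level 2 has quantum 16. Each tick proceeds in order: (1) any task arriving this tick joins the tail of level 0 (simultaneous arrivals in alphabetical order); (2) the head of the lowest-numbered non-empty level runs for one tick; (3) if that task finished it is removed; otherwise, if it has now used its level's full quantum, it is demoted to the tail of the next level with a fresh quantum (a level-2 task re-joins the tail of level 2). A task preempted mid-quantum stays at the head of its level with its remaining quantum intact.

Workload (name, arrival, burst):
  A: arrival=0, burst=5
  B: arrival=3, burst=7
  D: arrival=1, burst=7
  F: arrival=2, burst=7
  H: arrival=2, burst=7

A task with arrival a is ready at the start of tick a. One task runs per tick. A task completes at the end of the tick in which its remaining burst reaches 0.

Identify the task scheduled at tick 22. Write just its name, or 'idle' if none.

t=0: L0/L1/L2 = A/-/- → run A
t=1: L0/L1/L2 = AD/-/- → run A
t=2: L0/L1/L2 = ADFH/-/- → run A
t=3: L0/L1/L2 = ADFHB/-/- → run A
t=4: L0/L1/L2 = DFHB/A/- → run D
t=5: L0/L1/L2 = DFHB/A/- → run D
t=6: L0/L1/L2 = DFHB/A/- → run D
t=7: L0/L1/L2 = DFHB/A/- → run D
t=8: L0/L1/L2 = FHB/AD/- → run F
t=9: L0/L1/L2 = FHB/AD/- → run F
t=10: L0/L1/L2 = FHB/AD/- → run F
t=11: L0/L1/L2 = FHB/AD/- → run F
t=12: L0/L1/L2 = HB/ADF/- → run H
t=13: L0/L1/L2 = HB/ADF/- → run H
t=14: L0/L1/L2 = HB/ADF/- → run H
t=15: L0/L1/L2 = HB/ADF/- → run H
t=16: L0/L1/L2 = B/ADFH/- → run B
t=17: L0/L1/L2 = B/ADFH/- → run B
t=18: L0/L1/L2 = B/ADFH/- → run B
t=19: L0/L1/L2 = B/ADFH/- → run B
t=20: L0/L1/L2 = -/ADFHB/- → run A
t=21: L0/L1/L2 = -/DFHB/- → run D
t=22: L0/L1/L2 = -/DFHB/- → run D
t=23: L0/L1/L2 = -/DFHB/- → run D
t=24: L0/L1/L2 = -/FHB/- → run F
t=25: L0/L1/L2 = -/FHB/- → run F
t=26: L0/L1/L2 = -/FHB/- → run F
t=27: L0/L1/L2 = -/HB/- → run H
t=28: L0/L1/L2 = -/HB/- → run H
t=29: L0/L1/L2 = -/HB/- → run H
t=30: L0/L1/L2 = -/B/- → run B
t=31: L0/L1/L2 = -/B/- → run B
t=32: L0/L1/L2 = -/B/- → run B
t=33: (idle)
t=34: (idle)
t=35: (idle)

running at tick 22 = D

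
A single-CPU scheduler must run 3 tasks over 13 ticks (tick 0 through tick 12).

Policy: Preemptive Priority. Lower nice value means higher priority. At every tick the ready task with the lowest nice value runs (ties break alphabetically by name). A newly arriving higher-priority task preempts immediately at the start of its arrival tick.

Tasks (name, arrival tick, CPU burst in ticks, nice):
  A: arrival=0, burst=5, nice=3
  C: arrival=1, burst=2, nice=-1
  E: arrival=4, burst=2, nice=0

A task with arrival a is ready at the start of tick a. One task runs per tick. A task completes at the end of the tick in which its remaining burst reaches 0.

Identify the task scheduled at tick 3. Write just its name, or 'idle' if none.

running at tick 3 = A

t=0: ready={A} → run A
t=1: ready={A,C} → run C
t=2: ready={A,C} → run C
t=3: ready={A} → run A
t=4: ready={A,E} → run E
t=5: ready={A,E} → run E
t=6: ready={A} → run A
t=7: ready={A} → run A
t=8: ready={A} → run A
t=9: (idle)
t=10: (idle)
t=11: (idle)
t=12: (idle)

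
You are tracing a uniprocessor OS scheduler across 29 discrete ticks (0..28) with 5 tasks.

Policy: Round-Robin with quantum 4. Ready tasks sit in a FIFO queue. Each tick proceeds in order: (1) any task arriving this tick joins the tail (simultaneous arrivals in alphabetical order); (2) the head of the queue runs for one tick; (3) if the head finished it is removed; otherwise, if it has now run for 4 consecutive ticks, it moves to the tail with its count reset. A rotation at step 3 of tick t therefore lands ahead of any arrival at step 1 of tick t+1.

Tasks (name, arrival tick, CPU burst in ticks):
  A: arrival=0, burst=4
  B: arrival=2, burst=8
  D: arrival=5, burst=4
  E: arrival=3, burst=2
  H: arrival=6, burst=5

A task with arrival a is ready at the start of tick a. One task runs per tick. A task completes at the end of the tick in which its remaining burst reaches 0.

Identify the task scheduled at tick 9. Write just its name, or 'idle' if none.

t=0: queue=[A] q_used=0 → run A
t=1: queue=[A] q_used=1 → run A
t=2: queue=[A,B] q_used=2 → run A
t=3: queue=[A,B,E] q_used=3 → run A
t=4: queue=[B,E] q_used=0 → run B
t=5: queue=[B,E,D] q_used=1 → run B
t=6: queue=[B,E,D,H] q_used=2 → run B
t=7: queue=[B,E,D,H] q_used=3 → run B
t=8: queue=[E,D,H,B] q_used=0 → run E
t=9: queue=[E,D,H,B] q_used=1 → run E
t=10: queue=[D,H,B] q_used=0 → run D
t=11: queue=[D,H,B] q_used=1 → run D
t=12: queue=[D,H,B] q_used=2 → run D
t=13: queue=[D,H,B] q_used=3 → run D
t=14: queue=[H,B] q_used=0 → run H
t=15: queue=[H,B] q_used=1 → run H
t=16: queue=[H,B] q_used=2 → run H
t=17: queue=[H,B] q_used=3 → run H
t=18: queue=[B,H] q_used=0 → run B
t=19: queue=[B,H] q_used=1 → run B
t=20: queue=[B,H] q_used=2 → run B
t=21: queue=[B,H] q_used=3 → run B
t=22: queue=[H] q_used=0 → run H
t=23: (idle)
t=24: (idle)
t=25: (idle)
t=26: (idle)
t=27: (idle)
t=28: (idle)

running at tick 9 = E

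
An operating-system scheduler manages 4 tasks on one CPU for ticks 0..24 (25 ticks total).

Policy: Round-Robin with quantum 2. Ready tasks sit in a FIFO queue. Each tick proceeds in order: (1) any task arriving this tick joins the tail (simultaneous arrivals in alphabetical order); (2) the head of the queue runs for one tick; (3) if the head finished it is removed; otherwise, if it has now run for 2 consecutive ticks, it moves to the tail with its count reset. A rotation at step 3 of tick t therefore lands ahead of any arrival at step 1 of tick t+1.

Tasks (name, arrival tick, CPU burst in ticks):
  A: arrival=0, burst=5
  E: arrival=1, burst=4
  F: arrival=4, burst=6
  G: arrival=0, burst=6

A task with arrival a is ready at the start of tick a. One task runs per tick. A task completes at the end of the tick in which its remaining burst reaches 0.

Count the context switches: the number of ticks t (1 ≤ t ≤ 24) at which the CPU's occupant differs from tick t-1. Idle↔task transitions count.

t=0: queue=[A,G] q_used=0 → run A
t=1: queue=[A,G,E] q_used=1 → run A
t=2: queue=[G,E,A] q_used=0 → run G
t=3: queue=[G,E,A] q_used=1 → run G
t=4: queue=[E,A,G,F] q_used=0 → run E
t=5: queue=[E,A,G,F] q_used=1 → run E
t=6: queue=[A,G,F,E] q_used=0 → run A
t=7: queue=[A,G,F,E] q_used=1 → run A
t=8: queue=[G,F,E,A] q_used=0 → run G
t=9: queue=[G,F,E,A] q_used=1 → run G
t=10: queue=[F,E,A,G] q_used=0 → run F
t=11: queue=[F,E,A,G] q_used=1 → run F
t=12: queue=[E,A,G,F] q_used=0 → run E
t=13: queue=[E,A,G,F] q_used=1 → run E
t=14: queue=[A,G,F] q_used=0 → run A
t=15: queue=[G,F] q_used=0 → run G
t=16: queue=[G,F] q_used=1 → run G
t=17: queue=[F] q_used=0 → run F
t=18: queue=[F] q_used=1 → run F
t=19: queue=[F] q_used=0 → run F
t=20: queue=[F] q_used=1 → run F
t=21: (idle)
t=22: (idle)
t=23: (idle)
t=24: (idle)

context switches = 10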